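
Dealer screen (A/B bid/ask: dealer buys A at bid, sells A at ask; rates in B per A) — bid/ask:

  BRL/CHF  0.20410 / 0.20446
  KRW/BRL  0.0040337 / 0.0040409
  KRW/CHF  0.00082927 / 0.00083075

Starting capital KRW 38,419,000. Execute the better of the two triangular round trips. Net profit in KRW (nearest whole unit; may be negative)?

Net profit: KRW 142,645

Best loop KRW → CHF → BRL → KRW:
KRW 38,419,000 × 0.00082927 (sell KRW at bid) = CHF 31,859.72
CHF 31,859.72 ÷ 0.20446 (buy BRL at ask) = BRL 155,823.75
BRL 155,823.75 ÷ 0.0040409 (buy KRW at ask) = KRW 38,561,645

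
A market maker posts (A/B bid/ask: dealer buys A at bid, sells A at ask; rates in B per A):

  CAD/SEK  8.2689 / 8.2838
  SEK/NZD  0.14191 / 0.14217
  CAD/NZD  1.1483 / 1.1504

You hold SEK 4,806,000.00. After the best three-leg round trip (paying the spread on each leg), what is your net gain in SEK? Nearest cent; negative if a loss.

Best loop SEK → NZD → CAD → SEK:
SEK 4,806,000.00 × 0.14191 (sell SEK at bid) = NZD 682,019.46
NZD 682,019.46 ÷ 1.1504 (buy CAD at ask) = CAD 592,854.19
CAD 592,854.19 × 8.2689 (sell CAD at bid) = SEK 4,902,252.01

Net profit: SEK 96,252.01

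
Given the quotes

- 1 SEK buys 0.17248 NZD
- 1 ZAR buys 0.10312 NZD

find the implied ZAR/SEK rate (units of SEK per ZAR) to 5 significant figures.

1 ZAR × 0.10312 = 0.10312 NZD
0.10312 NZD ÷ 0.17248 = 0.597866 SEK

ZAR/SEK = 0.59787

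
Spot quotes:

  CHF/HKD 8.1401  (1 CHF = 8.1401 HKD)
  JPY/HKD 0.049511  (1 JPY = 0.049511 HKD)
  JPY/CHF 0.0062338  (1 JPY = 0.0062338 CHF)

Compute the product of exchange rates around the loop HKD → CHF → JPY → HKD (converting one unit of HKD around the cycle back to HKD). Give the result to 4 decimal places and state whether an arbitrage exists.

Around HKD → CHF → JPY → HKD: 1 ÷ 8.1401 ÷ 0.0062338 × 0.049511 = 0.975706
Product < 1; profitable direction is HKD → JPY → CHF → HKD.

0.9757 (arbitrage exists)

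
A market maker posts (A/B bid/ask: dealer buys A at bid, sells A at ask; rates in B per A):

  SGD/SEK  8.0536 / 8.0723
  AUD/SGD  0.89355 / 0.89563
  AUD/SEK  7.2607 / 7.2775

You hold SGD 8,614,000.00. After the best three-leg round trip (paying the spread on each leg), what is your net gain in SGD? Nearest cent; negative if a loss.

Net profit: SGD 36,823.16

Best loop SGD → AUD → SEK → SGD:
SGD 8,614,000.00 ÷ 0.89563 (buy AUD at ask) = AUD 9,617,810.93
AUD 9,617,810.93 × 7.2607 (sell AUD at bid) = SEK 69,832,039.79
SEK 69,832,039.79 ÷ 8.0723 (buy SGD at ask) = SGD 8,650,823.16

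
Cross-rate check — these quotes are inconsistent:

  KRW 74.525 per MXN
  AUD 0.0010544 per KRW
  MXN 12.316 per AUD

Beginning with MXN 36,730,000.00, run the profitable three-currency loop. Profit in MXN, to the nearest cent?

Profitable loop is MXN → AUD → KRW → MXN:
MXN 36,730,000.00 ÷ 12.316 = AUD 2,982,299.45
AUD 2,982,299.45 ÷ 0.0010544 = KRW 2,828,432,709
KRW 2,828,432,709 ÷ 74.525 = MXN 37,952,803.87
Profit = MXN 37,952,803.87 − MXN 36,730,000.00

Profit: MXN 1,222,803.87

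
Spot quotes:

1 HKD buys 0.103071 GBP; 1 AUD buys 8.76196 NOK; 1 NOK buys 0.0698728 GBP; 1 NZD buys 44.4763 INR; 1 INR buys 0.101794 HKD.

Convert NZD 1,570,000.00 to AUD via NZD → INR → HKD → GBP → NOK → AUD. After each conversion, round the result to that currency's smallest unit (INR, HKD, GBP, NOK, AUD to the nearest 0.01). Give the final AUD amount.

AUD 1,196,678.70

NZD 1,570,000.00 × 44.4763 = INR 69,827,791.00
INR 69,827,791.00 × 0.101794 = HKD 7,108,050.16
HKD 7,108,050.16 × 0.103071 = GBP 732,633.84
GBP 732,633.84 ÷ 0.0698728 = NOK 10,485,250.91
NOK 10,485,250.91 ÷ 8.76196 = AUD 1,196,678.70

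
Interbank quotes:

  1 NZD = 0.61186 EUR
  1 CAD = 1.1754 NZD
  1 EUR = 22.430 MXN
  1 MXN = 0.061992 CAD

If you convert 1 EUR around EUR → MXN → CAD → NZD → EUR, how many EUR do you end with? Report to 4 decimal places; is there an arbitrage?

1.0000 (no arbitrage)

Around EUR → MXN → CAD → NZD → EUR: 1 × 22.430 × 0.061992 × 1.1754 × 0.61186 = 1.000006
Product ≈ 1 (deviation 0.001%, within rounding noise).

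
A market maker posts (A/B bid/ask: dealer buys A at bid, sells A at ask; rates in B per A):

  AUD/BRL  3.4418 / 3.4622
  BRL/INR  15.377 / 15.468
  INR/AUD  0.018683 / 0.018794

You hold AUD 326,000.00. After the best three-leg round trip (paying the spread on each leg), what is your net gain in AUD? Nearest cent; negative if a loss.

Best loop AUD → INR → BRL → AUD:
AUD 326,000.00 ÷ 0.018794 (buy INR at ask) = INR 17,345,961.48
INR 17,345,961.48 ÷ 15.468 (buy BRL at ask) = BRL 1,121,409.46
BRL 1,121,409.46 ÷ 3.4622 (buy AUD at ask) = AUD 323,900.83

Net result: AUD -2,099.17 (no profitable arbitrage after spreads)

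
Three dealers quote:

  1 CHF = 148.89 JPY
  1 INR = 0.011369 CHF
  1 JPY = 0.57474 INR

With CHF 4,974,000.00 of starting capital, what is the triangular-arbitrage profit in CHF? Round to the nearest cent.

Profit: CHF 138,655.86

Profitable loop is CHF → INR → JPY → CHF:
CHF 4,974,000.00 ÷ 0.011369 = INR 437,505,497.41
INR 437,505,497.41 ÷ 0.57474 = JPY 761,223,331
JPY 761,223,331 ÷ 148.89 = CHF 5,112,655.86
Profit = CHF 5,112,655.86 − CHF 4,974,000.00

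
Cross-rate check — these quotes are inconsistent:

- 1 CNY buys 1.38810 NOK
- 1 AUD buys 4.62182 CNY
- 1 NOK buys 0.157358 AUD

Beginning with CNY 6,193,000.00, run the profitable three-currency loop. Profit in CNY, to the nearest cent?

Profit: CNY 59,067.94

Profitable loop is CNY → NOK → AUD → CNY:
CNY 6,193,000.00 × 1.38810 = NOK 8,596,503.30
NOK 8,596,503.30 × 0.157358 = AUD 1,352,728.57
AUD 1,352,728.57 × 4.62182 = CNY 6,252,067.94
Profit = CNY 6,252,067.94 − CNY 6,193,000.00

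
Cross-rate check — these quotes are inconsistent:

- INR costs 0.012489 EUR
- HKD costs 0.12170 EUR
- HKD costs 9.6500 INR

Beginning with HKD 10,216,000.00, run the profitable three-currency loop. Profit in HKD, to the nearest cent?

Profitable loop is HKD → EUR → INR → HKD:
HKD 10,216,000.00 × 0.12170 = EUR 1,243,287.20
EUR 1,243,287.20 ÷ 0.012489 = INR 99,550,580.51
INR 99,550,580.51 ÷ 9.6500 = HKD 10,316,122.33
Profit = HKD 10,316,122.33 − HKD 10,216,000.00

Profit: HKD 100,122.33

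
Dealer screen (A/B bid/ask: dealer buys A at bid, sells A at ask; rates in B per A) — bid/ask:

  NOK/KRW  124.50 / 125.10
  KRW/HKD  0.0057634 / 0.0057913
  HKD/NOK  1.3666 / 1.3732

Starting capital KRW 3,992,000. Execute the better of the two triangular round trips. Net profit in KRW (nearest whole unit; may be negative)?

Net profit: KRW 20,577

Best loop KRW → NOK → HKD → KRW:
KRW 3,992,000 ÷ 125.10 (buy NOK at ask) = NOK 31,910.47
NOK 31,910.47 ÷ 1.3732 (buy HKD at ask) = HKD 23,238.04
HKD 23,238.04 ÷ 0.0057913 (buy KRW at ask) = KRW 4,012,577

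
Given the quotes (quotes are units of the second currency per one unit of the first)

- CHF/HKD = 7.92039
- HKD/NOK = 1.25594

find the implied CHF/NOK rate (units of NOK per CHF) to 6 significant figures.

CHF/NOK = 9.94753

1 CHF × 7.92039 = 7.92039 HKD
7.92039 HKD × 1.25594 = 9.94753 NOK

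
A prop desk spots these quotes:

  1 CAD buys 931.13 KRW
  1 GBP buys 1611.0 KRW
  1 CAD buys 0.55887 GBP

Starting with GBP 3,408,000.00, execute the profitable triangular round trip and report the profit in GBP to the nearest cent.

Profit: GBP 116,549.12

Profitable loop is GBP → CAD → KRW → GBP:
GBP 3,408,000.00 ÷ 0.55887 = CAD 6,098,019.22
CAD 6,098,019.22 × 931.13 = KRW 5,678,048,634
KRW 5,678,048,634 ÷ 1611.0 = GBP 3,524,549.12
Profit = GBP 3,524,549.12 − GBP 3,408,000.00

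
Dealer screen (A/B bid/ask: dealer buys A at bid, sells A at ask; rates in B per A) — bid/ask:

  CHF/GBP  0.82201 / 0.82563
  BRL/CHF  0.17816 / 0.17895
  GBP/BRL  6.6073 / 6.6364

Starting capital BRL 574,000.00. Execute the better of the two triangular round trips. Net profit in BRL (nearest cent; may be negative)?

Net profit: BRL 11,412.74

Best loop BRL → GBP → CHF → BRL:
BRL 574,000.00 ÷ 6.6364 (buy GBP at ask) = GBP 86,492.68
GBP 86,492.68 ÷ 0.82563 (buy CHF at ask) = CHF 104,759.61
CHF 104,759.61 ÷ 0.17895 (buy BRL at ask) = BRL 585,412.74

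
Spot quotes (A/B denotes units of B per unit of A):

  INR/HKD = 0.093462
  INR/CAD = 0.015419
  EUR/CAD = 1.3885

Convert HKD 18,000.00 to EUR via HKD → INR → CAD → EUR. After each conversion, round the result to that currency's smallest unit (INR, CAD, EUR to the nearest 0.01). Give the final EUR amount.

EUR 2,138.69

HKD 18,000.00 ÷ 0.093462 = INR 192,591.64
INR 192,591.64 × 0.015419 = CAD 2,969.57
CAD 2,969.57 ÷ 1.3885 = EUR 2,138.69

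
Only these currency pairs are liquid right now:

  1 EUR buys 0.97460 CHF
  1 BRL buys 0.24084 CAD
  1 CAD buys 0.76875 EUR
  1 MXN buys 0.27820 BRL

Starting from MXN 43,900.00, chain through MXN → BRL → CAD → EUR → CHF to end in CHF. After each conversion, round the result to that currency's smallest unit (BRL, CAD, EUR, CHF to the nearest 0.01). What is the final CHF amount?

CHF 2,203.75

MXN 43,900.00 × 0.27820 = BRL 12,212.98
BRL 12,212.98 × 0.24084 = CAD 2,941.37
CAD 2,941.37 × 0.76875 = EUR 2,261.18
EUR 2,261.18 × 0.97460 = CHF 2,203.75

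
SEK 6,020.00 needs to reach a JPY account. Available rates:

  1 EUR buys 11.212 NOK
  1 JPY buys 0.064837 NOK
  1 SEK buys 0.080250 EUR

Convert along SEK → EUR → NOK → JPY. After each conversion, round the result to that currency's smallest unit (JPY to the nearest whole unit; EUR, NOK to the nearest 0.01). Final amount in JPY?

SEK 6,020.00 × 0.080250 = EUR 483.11
EUR 483.11 × 11.212 = NOK 5,416.63
NOK 5,416.63 ÷ 0.064837 = JPY 83,542

JPY 83,542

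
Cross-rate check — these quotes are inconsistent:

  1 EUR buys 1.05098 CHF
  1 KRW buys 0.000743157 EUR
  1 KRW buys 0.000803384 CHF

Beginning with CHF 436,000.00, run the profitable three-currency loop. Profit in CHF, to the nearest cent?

Profitable loop is CHF → EUR → KRW → CHF:
CHF 436,000.00 ÷ 1.05098 = EUR 414,850.90
EUR 414,850.90 ÷ 0.000743157 = KRW 558,227,805
KRW 558,227,805 × 0.000803384 = CHF 448,471.29
Profit = CHF 448,471.29 − CHF 436,000.00

Profit: CHF 12,471.29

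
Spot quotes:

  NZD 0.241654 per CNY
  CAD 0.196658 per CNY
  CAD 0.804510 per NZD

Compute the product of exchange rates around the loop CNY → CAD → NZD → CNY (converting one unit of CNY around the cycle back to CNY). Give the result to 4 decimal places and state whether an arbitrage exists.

Around CNY → CAD → NZD → CNY: 1 × 0.196658 ÷ 0.804510 ÷ 0.241654 = 1.011547
Product > 1; profitable direction is CNY → CAD → NZD → CNY.

1.0115 (arbitrage exists)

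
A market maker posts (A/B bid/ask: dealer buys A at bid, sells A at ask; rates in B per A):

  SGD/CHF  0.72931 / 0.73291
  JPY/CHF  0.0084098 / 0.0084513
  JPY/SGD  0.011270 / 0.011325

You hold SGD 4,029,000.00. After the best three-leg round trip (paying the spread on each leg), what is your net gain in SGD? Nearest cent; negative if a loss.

Net profit: SGD 53,198.11

Best loop SGD → JPY → CHF → SGD:
SGD 4,029,000.00 ÷ 0.011325 (buy JPY at ask) = JPY 355,761,589
JPY 355,761,589 × 0.0084098 (sell JPY at bid) = CHF 2,991,883.81
CHF 2,991,883.81 ÷ 0.73291 (buy SGD at ask) = SGD 4,082,198.11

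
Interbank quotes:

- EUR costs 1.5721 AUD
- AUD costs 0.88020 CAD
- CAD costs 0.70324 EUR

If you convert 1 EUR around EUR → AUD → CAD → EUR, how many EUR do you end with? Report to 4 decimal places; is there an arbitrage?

Around EUR → AUD → CAD → EUR: 1 × 1.5721 × 0.88020 × 0.70324 = 0.973117
Product < 1; profitable direction is EUR → CAD → AUD → EUR.

0.9731 (arbitrage exists)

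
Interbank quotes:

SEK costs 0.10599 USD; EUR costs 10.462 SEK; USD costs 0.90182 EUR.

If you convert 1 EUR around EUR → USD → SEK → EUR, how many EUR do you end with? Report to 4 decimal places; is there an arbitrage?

Around EUR → USD → SEK → EUR: 1 ÷ 0.90182 ÷ 0.10599 ÷ 10.462 = 1.000001
Product ≈ 1 (deviation 0.000%, within rounding noise).

1.0000 (no arbitrage)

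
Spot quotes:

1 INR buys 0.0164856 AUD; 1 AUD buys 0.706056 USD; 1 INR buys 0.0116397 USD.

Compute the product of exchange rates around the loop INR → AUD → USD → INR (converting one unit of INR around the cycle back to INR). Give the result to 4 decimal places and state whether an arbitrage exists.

Around INR → AUD → USD → INR: 1 × 0.0164856 × 0.706056 ÷ 0.0116397 = 1.000005
Product ≈ 1 (deviation 0.000%, within rounding noise).

1.0000 (no arbitrage)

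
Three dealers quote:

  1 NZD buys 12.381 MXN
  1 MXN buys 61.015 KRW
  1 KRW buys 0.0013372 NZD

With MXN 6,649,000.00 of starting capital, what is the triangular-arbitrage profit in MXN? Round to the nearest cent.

Profit: MXN 67,531.26

Profitable loop is MXN → KRW → NZD → MXN:
MXN 6,649,000.00 × 61.015 = KRW 405,688,735
KRW 405,688,735 × 0.0013372 = NZD 542,486.98
NZD 542,486.98 × 12.381 = MXN 6,716,531.26
Profit = MXN 6,716,531.26 − MXN 6,649,000.00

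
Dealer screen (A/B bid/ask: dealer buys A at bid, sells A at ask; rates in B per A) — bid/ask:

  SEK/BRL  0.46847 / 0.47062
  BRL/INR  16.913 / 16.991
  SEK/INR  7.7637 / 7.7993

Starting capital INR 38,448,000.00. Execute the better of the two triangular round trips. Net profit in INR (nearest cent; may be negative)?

Best loop INR → SEK → BRL → INR:
INR 38,448,000.00 ÷ 7.7993 (buy SEK at ask) = SEK 4,929,673.18
SEK 4,929,673.18 × 0.46847 (sell SEK at bid) = BRL 2,309,403.99
BRL 2,309,403.99 × 16.913 (sell BRL at bid) = INR 39,058,949.73

Net profit: INR 610,949.73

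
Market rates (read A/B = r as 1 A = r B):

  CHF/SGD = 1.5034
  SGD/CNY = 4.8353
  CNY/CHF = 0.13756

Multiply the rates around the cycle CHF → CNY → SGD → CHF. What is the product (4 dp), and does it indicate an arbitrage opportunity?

1.0000 (no arbitrage)

Around CHF → CNY → SGD → CHF: 1 ÷ 0.13756 ÷ 4.8353 ÷ 1.5034 = 1.000023
Product ≈ 1 (deviation 0.002%, within rounding noise).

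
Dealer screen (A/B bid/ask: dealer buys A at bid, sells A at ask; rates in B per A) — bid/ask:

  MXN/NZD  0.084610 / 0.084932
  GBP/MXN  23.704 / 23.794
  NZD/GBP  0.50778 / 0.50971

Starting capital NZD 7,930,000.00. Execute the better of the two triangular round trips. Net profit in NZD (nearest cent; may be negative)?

Net profit: NZD 145,921.93

Best loop NZD → GBP → MXN → NZD:
NZD 7,930,000.00 × 0.50778 (sell NZD at bid) = GBP 4,026,695.40
GBP 4,026,695.40 × 23.704 (sell GBP at bid) = MXN 95,448,787.76
MXN 95,448,787.76 × 0.084610 (sell MXN at bid) = NZD 8,075,921.93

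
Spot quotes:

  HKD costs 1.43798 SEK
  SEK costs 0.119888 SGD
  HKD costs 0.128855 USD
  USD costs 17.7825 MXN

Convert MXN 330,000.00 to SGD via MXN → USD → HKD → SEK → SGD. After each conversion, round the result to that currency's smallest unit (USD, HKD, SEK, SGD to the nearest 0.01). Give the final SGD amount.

MXN 330,000.00 ÷ 17.7825 = USD 18,557.57
USD 18,557.57 ÷ 0.128855 = HKD 144,019.01
HKD 144,019.01 × 1.43798 = SEK 207,096.46
SEK 207,096.46 × 0.119888 = SGD 24,828.38

SGD 24,828.38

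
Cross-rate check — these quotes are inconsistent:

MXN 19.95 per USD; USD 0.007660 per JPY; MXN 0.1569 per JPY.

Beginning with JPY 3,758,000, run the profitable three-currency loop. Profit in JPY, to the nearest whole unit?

Profitable loop is JPY → MXN → USD → JPY:
JPY 3,758,000 × 0.1569 = MXN 589,630.20
MXN 589,630.20 ÷ 19.95 = USD 29,555.40
USD 29,555.40 ÷ 0.007660 = JPY 3,858,407
Profit = JPY 3,858,407 − JPY 3,758,000

Profit: JPY 100,407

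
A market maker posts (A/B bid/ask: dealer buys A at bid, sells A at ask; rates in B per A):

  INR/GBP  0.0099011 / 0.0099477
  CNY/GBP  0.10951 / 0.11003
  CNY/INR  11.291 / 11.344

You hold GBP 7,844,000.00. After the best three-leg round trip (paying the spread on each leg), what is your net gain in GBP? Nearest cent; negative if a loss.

Best loop GBP → CNY → INR → GBP:
GBP 7,844,000.00 ÷ 0.11003 (buy CNY at ask) = CNY 71,289,648.28
CNY 71,289,648.28 × 11.291 (sell CNY at bid) = INR 804,931,418.70
INR 804,931,418.70 × 0.0099011 (sell INR at bid) = GBP 7,969,706.47

Net profit: GBP 125,706.47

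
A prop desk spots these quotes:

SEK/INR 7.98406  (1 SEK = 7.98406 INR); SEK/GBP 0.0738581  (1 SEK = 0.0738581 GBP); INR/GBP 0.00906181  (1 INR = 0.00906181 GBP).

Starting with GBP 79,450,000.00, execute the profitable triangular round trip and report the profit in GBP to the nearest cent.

Profitable loop is GBP → INR → SEK → GBP:
GBP 79,450,000.00 ÷ 0.00906181 = INR 8,767,564,095.91
INR 8,767,564,095.91 ÷ 7.98406 = SEK 1,098,133,543.07
SEK 1,098,133,543.07 × 0.0738581 = GBP 81,106,057.04
Profit = GBP 81,106,057.04 − GBP 79,450,000.00

Profit: GBP 1,656,057.04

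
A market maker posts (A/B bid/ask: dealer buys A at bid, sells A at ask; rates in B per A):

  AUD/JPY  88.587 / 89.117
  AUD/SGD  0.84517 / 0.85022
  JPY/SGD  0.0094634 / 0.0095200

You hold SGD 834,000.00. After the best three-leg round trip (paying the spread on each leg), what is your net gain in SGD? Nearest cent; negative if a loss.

Net result: SGD -3,169.14 (no profitable arbitrage after spreads)

Best loop SGD → JPY → AUD → SGD:
SGD 834,000.00 ÷ 0.0095200 (buy JPY at ask) = JPY 87,605,042
JPY 87,605,042 ÷ 89.117 (buy AUD at ask) = AUD 983,034.01
AUD 983,034.01 × 0.84517 (sell AUD at bid) = SGD 830,830.86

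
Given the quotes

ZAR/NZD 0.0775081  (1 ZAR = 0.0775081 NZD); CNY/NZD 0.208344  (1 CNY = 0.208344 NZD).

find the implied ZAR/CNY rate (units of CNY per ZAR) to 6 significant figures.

1 ZAR × 0.0775081 = 0.0775081 NZD
0.0775081 NZD ÷ 0.208344 = 0.37202 CNY

ZAR/CNY = 0.372020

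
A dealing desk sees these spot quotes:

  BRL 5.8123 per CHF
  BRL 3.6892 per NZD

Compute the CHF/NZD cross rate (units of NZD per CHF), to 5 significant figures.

CHF/NZD = 1.5755

1 CHF × 5.8123 = 5.8123 BRL
5.8123 BRL ÷ 3.6892 = 1.57549 NZD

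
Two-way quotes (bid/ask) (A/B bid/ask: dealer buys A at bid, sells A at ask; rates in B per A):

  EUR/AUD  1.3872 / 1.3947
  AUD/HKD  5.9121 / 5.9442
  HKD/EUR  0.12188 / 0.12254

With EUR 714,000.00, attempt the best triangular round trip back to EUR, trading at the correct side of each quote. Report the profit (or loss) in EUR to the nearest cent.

Net result: EUR -306.88 (no profitable arbitrage after spreads)

Best loop EUR → AUD → HKD → EUR:
EUR 714,000.00 × 1.3872 (sell EUR at bid) = AUD 990,460.80
AUD 990,460.80 × 5.9121 (sell AUD at bid) = HKD 5,855,703.30
HKD 5,855,703.30 × 0.12188 (sell HKD at bid) = EUR 713,693.12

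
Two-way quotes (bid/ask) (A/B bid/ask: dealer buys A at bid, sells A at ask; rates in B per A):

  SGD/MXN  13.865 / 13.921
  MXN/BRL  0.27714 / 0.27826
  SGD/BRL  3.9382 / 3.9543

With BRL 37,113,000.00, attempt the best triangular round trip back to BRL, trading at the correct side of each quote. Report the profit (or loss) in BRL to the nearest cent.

Best loop BRL → MXN → SGD → BRL:
BRL 37,113,000.00 ÷ 0.27826 (buy MXN at ask) = MXN 133,375,260.55
MXN 133,375,260.55 ÷ 13.921 (buy SGD at ask) = SGD 9,580,867.79
SGD 9,580,867.79 × 3.9382 (sell SGD at bid) = BRL 37,731,373.54

Net profit: BRL 618,373.54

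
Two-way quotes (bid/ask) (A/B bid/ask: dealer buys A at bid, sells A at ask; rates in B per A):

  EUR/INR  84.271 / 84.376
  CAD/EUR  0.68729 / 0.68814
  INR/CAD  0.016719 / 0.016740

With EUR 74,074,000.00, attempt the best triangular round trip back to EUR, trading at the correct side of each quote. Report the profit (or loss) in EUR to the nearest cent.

Best loop EUR → CAD → INR → EUR:
EUR 74,074,000.00 ÷ 0.68814 (buy CAD at ask) = CAD 107,643,793.41
CAD 107,643,793.41 ÷ 0.016740 (buy INR at ask) = INR 6,430,334,134.66
INR 6,430,334,134.66 ÷ 84.376 (buy EUR at ask) = EUR 76,210,464.29

Net profit: EUR 2,136,464.29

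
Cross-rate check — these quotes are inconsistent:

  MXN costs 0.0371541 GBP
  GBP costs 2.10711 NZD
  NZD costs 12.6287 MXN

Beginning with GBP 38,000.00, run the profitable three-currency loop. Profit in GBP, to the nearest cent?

Profitable loop is GBP → MXN → NZD → GBP:
GBP 38,000.00 ÷ 0.0371541 = MXN 1,022,767.34
MXN 1,022,767.34 ÷ 12.6287 = NZD 80,987.54
NZD 80,987.54 ÷ 2.10711 = GBP 38,435.36
Profit = GBP 38,435.36 − GBP 38,000.00

Profit: GBP 435.36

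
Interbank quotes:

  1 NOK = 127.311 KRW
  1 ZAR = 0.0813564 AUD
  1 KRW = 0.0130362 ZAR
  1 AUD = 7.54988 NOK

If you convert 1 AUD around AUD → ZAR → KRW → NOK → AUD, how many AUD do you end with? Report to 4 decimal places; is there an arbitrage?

0.9810 (arbitrage exists)

Around AUD → ZAR → KRW → NOK → AUD: 1 ÷ 0.0813564 ÷ 0.0130362 ÷ 127.311 ÷ 7.54988 = 0.980960
Product < 1; profitable direction is AUD → NOK → KRW → ZAR → AUD.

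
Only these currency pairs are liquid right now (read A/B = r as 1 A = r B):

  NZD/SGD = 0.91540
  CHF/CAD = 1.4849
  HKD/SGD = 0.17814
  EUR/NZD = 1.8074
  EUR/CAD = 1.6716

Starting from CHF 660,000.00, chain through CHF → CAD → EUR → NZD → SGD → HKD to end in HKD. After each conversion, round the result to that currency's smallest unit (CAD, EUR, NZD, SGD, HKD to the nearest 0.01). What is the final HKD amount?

CHF 660,000.00 × 1.4849 = CAD 980,034.00
CAD 980,034.00 ÷ 1.6716 = EUR 586,285.00
EUR 586,285.00 × 1.8074 = NZD 1,059,651.51
NZD 1,059,651.51 × 0.91540 = SGD 970,004.99
SGD 970,004.99 ÷ 0.17814 = HKD 5,445,183.51

HKD 5,445,183.51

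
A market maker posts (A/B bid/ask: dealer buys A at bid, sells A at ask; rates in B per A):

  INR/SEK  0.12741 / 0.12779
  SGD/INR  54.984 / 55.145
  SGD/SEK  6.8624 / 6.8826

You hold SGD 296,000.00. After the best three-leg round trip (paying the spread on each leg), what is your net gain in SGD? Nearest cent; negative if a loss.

Best loop SGD → INR → SEK → SGD:
SGD 296,000.00 × 54.984 (sell SGD at bid) = INR 16,275,264.00
INR 16,275,264.00 × 0.12741 (sell INR at bid) = SEK 2,073,631.39
SEK 2,073,631.39 ÷ 6.8826 (buy SGD at ask) = SGD 301,286.05

Net profit: SGD 5,286.05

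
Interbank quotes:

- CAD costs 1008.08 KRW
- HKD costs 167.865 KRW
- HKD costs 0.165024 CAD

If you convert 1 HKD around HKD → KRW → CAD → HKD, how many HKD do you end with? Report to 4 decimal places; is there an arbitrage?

1.0091 (arbitrage exists)

Around HKD → KRW → CAD → HKD: 1 × 167.865 ÷ 1008.08 ÷ 0.165024 = 1.009062
Product > 1; profitable direction is HKD → KRW → CAD → HKD.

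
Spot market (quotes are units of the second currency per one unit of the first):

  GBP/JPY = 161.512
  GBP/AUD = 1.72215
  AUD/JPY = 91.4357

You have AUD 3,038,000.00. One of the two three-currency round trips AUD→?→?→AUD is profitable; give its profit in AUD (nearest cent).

Profitable loop is AUD → GBP → JPY → AUD:
AUD 3,038,000.00 ÷ 1.72215 = GBP 1,764,073.98
GBP 1,764,073.98 × 161.512 = JPY 284,919,116
JPY 284,919,116 ÷ 91.4357 = AUD 3,116,059.88
Profit = AUD 3,116,059.88 − AUD 3,038,000.00

Profit: AUD 78,059.88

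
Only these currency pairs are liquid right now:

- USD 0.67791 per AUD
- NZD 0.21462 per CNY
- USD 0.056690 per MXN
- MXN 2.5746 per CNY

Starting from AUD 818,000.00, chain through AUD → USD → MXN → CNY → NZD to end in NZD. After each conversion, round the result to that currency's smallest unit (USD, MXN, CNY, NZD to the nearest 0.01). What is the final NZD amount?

NZD 815,416.16

AUD 818,000.00 × 0.67791 = USD 554,530.38
USD 554,530.38 ÷ 0.056690 = MXN 9,781,802.43
MXN 9,781,802.43 ÷ 2.5746 = CNY 3,799,348.42
CNY 3,799,348.42 × 0.21462 = NZD 815,416.16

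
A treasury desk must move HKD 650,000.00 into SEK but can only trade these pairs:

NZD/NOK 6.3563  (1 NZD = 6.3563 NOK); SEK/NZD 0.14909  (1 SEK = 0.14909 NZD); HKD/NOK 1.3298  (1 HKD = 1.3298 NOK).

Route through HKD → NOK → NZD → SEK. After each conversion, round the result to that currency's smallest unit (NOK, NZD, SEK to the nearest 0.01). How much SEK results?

HKD 650,000.00 × 1.3298 = NOK 864,370.00
NOK 864,370.00 ÷ 6.3563 = NZD 135,986.34
NZD 135,986.34 ÷ 0.14909 = SEK 912,109.06

SEK 912,109.06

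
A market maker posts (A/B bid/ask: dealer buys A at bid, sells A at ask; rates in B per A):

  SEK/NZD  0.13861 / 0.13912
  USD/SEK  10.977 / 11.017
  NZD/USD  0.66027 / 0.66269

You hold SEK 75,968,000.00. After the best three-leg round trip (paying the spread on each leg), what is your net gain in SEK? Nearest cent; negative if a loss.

Best loop SEK → NZD → USD → SEK:
SEK 75,968,000.00 × 0.13861 (sell SEK at bid) = NZD 10,529,924.48
NZD 10,529,924.48 × 0.66027 (sell NZD at bid) = USD 6,952,593.24
USD 6,952,593.24 × 10.977 (sell USD at bid) = SEK 76,318,615.96

Net profit: SEK 350,615.96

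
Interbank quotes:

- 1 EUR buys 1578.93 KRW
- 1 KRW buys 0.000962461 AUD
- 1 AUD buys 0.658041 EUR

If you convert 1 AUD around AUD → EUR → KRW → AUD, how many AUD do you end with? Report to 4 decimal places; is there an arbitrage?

Around AUD → EUR → KRW → AUD: 1 × 0.658041 × 1578.93 × 0.000962461 = 0.999998
Product ≈ 1 (deviation 0.000%, within rounding noise).

1.0000 (no arbitrage)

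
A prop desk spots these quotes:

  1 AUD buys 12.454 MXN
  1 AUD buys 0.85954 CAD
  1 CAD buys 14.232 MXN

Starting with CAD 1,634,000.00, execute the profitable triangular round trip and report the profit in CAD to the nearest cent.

Profit: CAD 29,523.29

Profitable loop is CAD → AUD → MXN → CAD:
CAD 1,634,000.00 ÷ 0.85954 = AUD 1,901,016.82
AUD 1,901,016.82 × 12.454 = MXN 23,675,263.51
MXN 23,675,263.51 ÷ 14.232 = CAD 1,663,523.29
Profit = CAD 1,663,523.29 − CAD 1,634,000.00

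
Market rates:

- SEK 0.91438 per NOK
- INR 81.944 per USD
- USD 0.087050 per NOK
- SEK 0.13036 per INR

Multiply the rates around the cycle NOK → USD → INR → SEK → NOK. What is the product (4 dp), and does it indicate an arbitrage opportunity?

1.0170 (arbitrage exists)

Around NOK → USD → INR → SEK → NOK: 1 × 0.087050 × 81.944 × 0.13036 ÷ 0.91438 = 1.016959
Product > 1; profitable direction is NOK → USD → INR → SEK → NOK.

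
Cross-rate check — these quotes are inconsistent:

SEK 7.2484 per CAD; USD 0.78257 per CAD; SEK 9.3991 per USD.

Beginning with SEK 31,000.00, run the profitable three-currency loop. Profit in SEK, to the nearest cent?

Profit: SEK 457.85

Profitable loop is SEK → CAD → USD → SEK:
SEK 31,000.00 ÷ 7.2484 = CAD 4,276.81
CAD 4,276.81 × 0.78257 = USD 3,346.90
USD 3,346.90 × 9.3991 = SEK 31,457.85
Profit = SEK 31,457.85 − SEK 31,000.00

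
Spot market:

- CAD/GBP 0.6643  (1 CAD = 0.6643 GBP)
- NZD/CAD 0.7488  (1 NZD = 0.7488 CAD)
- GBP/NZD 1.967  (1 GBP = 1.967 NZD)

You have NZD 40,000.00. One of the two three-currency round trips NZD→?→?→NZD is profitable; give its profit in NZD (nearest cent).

Profit: NZD 881.38

Profitable loop is NZD → GBP → CAD → NZD:
NZD 40,000.00 ÷ 1.967 = GBP 20,335.54
GBP 20,335.54 ÷ 0.6643 = CAD 30,611.98
CAD 30,611.98 ÷ 0.7488 = NZD 40,881.38
Profit = NZD 40,881.38 − NZD 40,000.00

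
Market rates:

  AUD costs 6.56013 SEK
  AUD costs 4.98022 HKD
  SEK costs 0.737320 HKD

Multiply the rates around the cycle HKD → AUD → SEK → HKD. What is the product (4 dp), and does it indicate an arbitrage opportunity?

0.9712 (arbitrage exists)

Around HKD → AUD → SEK → HKD: 1 ÷ 4.98022 × 6.56013 × 0.737320 = 0.971225
Product < 1; profitable direction is HKD → SEK → AUD → HKD.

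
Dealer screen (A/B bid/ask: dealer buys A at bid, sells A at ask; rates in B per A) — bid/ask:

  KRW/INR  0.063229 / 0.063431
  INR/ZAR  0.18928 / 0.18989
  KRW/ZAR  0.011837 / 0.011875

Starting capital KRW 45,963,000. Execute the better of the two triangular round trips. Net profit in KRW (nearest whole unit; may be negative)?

Net profit: KRW 359,905

Best loop KRW → INR → ZAR → KRW:
KRW 45,963,000 × 0.063229 (sell KRW at bid) = INR 2,906,194.53
INR 2,906,194.53 × 0.18928 (sell INR at bid) = ZAR 550,084.50
ZAR 550,084.50 ÷ 0.011875 (buy KRW at ask) = KRW 46,322,905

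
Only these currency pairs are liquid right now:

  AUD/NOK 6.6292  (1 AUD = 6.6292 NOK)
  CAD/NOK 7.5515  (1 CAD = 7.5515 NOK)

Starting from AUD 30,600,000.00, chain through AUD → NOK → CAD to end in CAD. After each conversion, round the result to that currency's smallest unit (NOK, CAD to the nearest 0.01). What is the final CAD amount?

AUD 30,600,000.00 × 6.6292 = NOK 202,853,520.00
NOK 202,853,520.00 ÷ 7.5515 = CAD 26,862,678.94

CAD 26,862,678.94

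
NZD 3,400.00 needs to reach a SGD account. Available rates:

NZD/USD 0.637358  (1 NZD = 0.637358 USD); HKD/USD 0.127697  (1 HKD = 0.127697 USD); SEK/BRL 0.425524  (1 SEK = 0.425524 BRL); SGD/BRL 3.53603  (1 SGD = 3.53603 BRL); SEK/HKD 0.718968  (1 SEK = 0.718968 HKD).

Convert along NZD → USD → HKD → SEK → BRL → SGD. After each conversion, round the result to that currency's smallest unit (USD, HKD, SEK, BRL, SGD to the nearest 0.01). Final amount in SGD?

SGD 2,840.41

NZD 3,400.00 × 0.637358 = USD 2,167.02
USD 2,167.02 ÷ 0.127697 = HKD 16,970.01
HKD 16,970.01 ÷ 0.718968 = SEK 23,603.29
SEK 23,603.29 × 0.425524 = BRL 10,043.77
BRL 10,043.77 ÷ 3.53603 = SGD 2,840.41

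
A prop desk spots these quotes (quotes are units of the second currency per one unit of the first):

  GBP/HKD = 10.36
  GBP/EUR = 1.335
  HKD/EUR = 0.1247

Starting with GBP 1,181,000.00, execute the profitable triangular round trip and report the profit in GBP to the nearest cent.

Profitable loop is GBP → EUR → HKD → GBP:
GBP 1,181,000.00 × 1.335 = EUR 1,576,635.00
EUR 1,576,635.00 ÷ 0.1247 = HKD 12,643,424.22
HKD 12,643,424.22 ÷ 10.36 = GBP 1,220,407.74
Profit = GBP 1,220,407.74 − GBP 1,181,000.00

Profit: GBP 39,407.74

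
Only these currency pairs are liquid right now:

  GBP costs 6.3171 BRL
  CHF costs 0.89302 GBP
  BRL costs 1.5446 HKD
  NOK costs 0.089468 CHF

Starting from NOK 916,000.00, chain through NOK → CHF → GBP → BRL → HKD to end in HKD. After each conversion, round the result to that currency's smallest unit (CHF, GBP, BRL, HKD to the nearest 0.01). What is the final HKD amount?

HKD 714,098.59

NOK 916,000.00 × 0.089468 = CHF 81,952.69
CHF 81,952.69 × 0.89302 = GBP 73,185.39
GBP 73,185.39 × 6.3171 = BRL 462,319.43
BRL 462,319.43 × 1.5446 = HKD 714,098.59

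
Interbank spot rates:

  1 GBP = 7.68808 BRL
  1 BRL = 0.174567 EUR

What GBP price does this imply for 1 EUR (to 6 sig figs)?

1 EUR ÷ 0.174567 = 5.72846 BRL
5.72846 BRL ÷ 7.68808 = 0.745109 GBP

EUR/GBP = 0.745109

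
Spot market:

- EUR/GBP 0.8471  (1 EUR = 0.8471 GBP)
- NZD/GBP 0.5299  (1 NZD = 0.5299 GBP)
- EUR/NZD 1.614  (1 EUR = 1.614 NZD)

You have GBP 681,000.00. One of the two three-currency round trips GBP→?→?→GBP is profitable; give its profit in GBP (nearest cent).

Profit: GBP 6,558.86

Profitable loop is GBP → EUR → NZD → GBP:
GBP 681,000.00 ÷ 0.8471 = EUR 803,919.25
EUR 803,919.25 × 1.614 = NZD 1,297,525.68
NZD 1,297,525.68 × 0.5299 = GBP 687,558.86
Profit = GBP 687,558.86 − GBP 681,000.00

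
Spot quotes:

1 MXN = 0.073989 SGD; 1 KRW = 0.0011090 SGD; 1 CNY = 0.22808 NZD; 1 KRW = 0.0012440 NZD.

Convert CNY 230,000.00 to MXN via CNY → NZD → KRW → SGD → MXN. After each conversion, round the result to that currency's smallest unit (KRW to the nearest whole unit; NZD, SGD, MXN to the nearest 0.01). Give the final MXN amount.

CNY 230,000.00 × 0.22808 = NZD 52,458.40
NZD 52,458.40 ÷ 0.0012440 = KRW 42,169,132
KRW 42,169,132 × 0.0011090 = SGD 46,765.57
SGD 46,765.57 ÷ 0.073989 = MXN 632,061.12

MXN 632,061.12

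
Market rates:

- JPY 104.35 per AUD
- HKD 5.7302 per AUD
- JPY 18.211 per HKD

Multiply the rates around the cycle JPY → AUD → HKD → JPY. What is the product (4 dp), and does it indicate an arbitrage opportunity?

1.0000 (no arbitrage)

Around JPY → AUD → HKD → JPY: 1 ÷ 104.35 × 5.7302 × 18.211 = 1.000026
Product ≈ 1 (deviation 0.003%, within rounding noise).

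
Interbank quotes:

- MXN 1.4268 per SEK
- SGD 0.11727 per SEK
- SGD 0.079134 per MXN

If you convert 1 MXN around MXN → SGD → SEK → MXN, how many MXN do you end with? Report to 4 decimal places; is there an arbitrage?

0.9628 (arbitrage exists)

Around MXN → SGD → SEK → MXN: 1 × 0.079134 ÷ 0.11727 × 1.4268 = 0.962807
Product < 1; profitable direction is MXN → SEK → SGD → MXN.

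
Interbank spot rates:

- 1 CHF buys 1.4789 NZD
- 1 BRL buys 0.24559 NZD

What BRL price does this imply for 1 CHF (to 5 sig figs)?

1 CHF × 1.4789 = 1.4789 NZD
1.4789 NZD ÷ 0.24559 = 6.02182 BRL

CHF/BRL = 6.0218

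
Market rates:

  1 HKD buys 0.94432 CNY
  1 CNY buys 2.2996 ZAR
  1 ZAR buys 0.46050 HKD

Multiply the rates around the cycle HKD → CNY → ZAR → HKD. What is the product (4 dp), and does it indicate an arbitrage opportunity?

1.0000 (no arbitrage)

Around HKD → CNY → ZAR → HKD: 1 × 0.94432 × 2.2996 × 0.46050 = 1.000003
Product ≈ 1 (deviation 0.000%, within rounding noise).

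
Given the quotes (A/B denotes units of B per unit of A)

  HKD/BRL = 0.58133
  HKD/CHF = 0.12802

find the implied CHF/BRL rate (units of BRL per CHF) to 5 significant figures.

1 CHF ÷ 0.12802 = 7.81128 HKD
7.81128 HKD × 0.58133 = 4.54093 BRL

CHF/BRL = 4.5409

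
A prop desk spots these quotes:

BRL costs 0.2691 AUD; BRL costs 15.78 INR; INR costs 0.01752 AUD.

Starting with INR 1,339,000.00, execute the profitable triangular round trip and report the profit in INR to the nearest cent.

Profit: INR 36,650.09

Profitable loop is INR → AUD → BRL → INR:
INR 1,339,000.00 × 0.01752 = AUD 23,459.28
AUD 23,459.28 ÷ 0.2691 = BRL 87,176.81
BRL 87,176.81 × 15.78 = INR 1,375,650.09
Profit = INR 1,375,650.09 − INR 1,339,000.00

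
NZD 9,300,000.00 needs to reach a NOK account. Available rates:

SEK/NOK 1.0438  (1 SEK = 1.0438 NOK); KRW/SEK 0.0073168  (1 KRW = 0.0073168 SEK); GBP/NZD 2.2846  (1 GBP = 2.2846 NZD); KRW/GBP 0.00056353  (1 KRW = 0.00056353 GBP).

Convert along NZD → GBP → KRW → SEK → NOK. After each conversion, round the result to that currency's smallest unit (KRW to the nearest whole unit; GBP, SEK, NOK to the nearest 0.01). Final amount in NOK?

NZD 9,300,000.00 ÷ 2.2846 = GBP 4,070,734.48
GBP 4,070,734.48 ÷ 0.00056353 = KRW 7,223,634,021
KRW 7,223,634,021 × 0.0073168 = SEK 52,853,885.40
SEK 52,853,885.40 × 1.0438 = NOK 55,168,885.58

NOK 55,168,885.58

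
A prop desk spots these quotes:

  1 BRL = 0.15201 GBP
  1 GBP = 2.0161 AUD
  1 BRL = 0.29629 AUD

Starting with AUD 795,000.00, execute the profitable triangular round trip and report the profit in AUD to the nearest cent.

Profitable loop is AUD → BRL → GBP → AUD:
AUD 795,000.00 ÷ 0.29629 = BRL 2,683,182.02
BRL 2,683,182.02 × 0.15201 = GBP 407,870.50
GBP 407,870.50 × 2.0161 = AUD 822,307.71
Profit = AUD 822,307.71 − AUD 795,000.00

Profit: AUD 27,307.71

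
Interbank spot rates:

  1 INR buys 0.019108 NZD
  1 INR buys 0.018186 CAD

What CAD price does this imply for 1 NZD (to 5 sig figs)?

NZD/CAD = 0.95175

1 NZD ÷ 0.019108 = 52.3341 INR
52.3341 INR × 0.018186 = 0.951748 CAD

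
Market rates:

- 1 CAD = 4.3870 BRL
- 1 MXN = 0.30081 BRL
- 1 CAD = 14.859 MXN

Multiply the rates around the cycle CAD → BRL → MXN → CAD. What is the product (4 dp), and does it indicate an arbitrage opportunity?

0.9815 (arbitrage exists)

Around CAD → BRL → MXN → CAD: 1 × 4.3870 ÷ 0.30081 ÷ 14.859 = 0.981490
Product < 1; profitable direction is CAD → MXN → BRL → CAD.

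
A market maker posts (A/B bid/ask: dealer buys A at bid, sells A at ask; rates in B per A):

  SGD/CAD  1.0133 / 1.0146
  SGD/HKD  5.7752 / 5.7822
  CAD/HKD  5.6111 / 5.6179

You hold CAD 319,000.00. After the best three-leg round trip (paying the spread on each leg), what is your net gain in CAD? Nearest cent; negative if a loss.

Best loop CAD → SGD → HKD → CAD:
CAD 319,000.00 ÷ 1.0146 (buy SGD at ask) = SGD 314,409.62
SGD 314,409.62 × 5.7752 (sell SGD at bid) = HKD 1,815,778.43
HKD 1,815,778.43 ÷ 5.6179 (buy CAD at ask) = CAD 323,213.02

Net profit: CAD 4,213.02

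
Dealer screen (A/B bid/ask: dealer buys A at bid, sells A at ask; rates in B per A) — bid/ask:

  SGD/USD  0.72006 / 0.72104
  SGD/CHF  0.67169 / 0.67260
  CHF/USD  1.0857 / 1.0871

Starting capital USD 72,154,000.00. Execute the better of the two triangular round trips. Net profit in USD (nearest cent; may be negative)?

Net profit: USD 821,952.88

Best loop USD → SGD → CHF → USD:
USD 72,154,000.00 ÷ 0.72104 (buy SGD at ask) = SGD 100,069,344.28
SGD 100,069,344.28 × 0.67169 (sell SGD at bid) = CHF 67,215,577.86
CHF 67,215,577.86 × 1.0857 (sell CHF at bid) = USD 72,975,952.88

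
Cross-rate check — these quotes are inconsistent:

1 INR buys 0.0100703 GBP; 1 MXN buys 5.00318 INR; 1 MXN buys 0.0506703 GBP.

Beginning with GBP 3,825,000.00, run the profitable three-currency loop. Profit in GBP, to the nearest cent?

Profit: GBP 21,771.40

Profitable loop is GBP → INR → MXN → GBP:
GBP 3,825,000.00 ÷ 0.0100703 = INR 379,829,796.53
INR 379,829,796.53 ÷ 5.00318 = MXN 75,917,675.66
MXN 75,917,675.66 × 0.0506703 = GBP 3,846,771.40
Profit = GBP 3,846,771.40 − GBP 3,825,000.00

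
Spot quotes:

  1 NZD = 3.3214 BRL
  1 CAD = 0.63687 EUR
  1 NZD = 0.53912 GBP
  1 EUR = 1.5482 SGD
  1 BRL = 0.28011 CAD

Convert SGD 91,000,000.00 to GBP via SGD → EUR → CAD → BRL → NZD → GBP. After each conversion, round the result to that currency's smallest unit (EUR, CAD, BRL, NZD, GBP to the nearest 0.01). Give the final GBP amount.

GBP 53,480,958.97

SGD 91,000,000.00 ÷ 1.5482 = EUR 58,777,935.67
EUR 58,777,935.67 ÷ 0.63687 = CAD 92,291,889.51
CAD 92,291,889.51 ÷ 0.28011 = BRL 329,484,450.79
BRL 329,484,450.79 ÷ 3.3214 = NZD 99,200,472.93
NZD 99,200,472.93 × 0.53912 = GBP 53,480,958.97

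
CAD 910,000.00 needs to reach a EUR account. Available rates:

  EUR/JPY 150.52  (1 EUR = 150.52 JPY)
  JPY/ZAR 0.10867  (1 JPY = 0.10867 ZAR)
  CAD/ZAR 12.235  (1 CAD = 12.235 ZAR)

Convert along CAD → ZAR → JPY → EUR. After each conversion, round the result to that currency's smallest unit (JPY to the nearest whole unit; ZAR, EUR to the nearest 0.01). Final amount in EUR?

EUR 680,677.65

CAD 910,000.00 × 12.235 = ZAR 11,133,850.00
ZAR 11,133,850.00 ÷ 0.10867 = JPY 102,455,600
JPY 102,455,600 ÷ 150.52 = EUR 680,677.65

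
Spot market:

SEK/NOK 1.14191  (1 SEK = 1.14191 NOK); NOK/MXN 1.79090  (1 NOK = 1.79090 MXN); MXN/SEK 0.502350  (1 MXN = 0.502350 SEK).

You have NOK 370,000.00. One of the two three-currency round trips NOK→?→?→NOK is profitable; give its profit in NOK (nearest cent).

Profit: NOK 10,111.79

Profitable loop is NOK → MXN → SEK → NOK:
NOK 370,000.00 × 1.79090 = MXN 662,633.00
MXN 662,633.00 × 0.502350 = SEK 332,873.69
SEK 332,873.69 × 1.14191 = NOK 380,111.79
Profit = NOK 380,111.79 − NOK 370,000.00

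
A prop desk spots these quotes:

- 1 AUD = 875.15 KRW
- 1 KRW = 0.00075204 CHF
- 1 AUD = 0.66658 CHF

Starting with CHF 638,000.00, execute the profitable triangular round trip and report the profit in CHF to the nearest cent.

Profitable loop is CHF → KRW → AUD → CHF:
CHF 638,000.00 ÷ 0.00075204 = KRW 848,359,130
KRW 848,359,130 ÷ 875.15 = AUD 969,387.11
AUD 969,387.11 × 0.66658 = CHF 646,174.06
Profit = CHF 646,174.06 − CHF 638,000.00

Profit: CHF 8,174.06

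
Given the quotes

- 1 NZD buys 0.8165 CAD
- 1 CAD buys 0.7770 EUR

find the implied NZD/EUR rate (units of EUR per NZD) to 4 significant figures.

NZD/EUR = 0.6344

1 NZD × 0.8165 = 0.8165 CAD
0.8165 CAD × 0.7770 = 0.634421 EUR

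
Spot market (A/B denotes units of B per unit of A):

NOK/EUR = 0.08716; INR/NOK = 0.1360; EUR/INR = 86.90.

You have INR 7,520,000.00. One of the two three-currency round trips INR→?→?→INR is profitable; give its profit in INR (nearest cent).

Profit: INR 226,289.91

Profitable loop is INR → NOK → EUR → INR:
INR 7,520,000.00 × 0.1360 = NOK 1,022,720.00
NOK 1,022,720.00 × 0.08716 = EUR 89,140.28
EUR 89,140.28 × 86.90 = INR 7,746,289.91
Profit = INR 7,746,289.91 − INR 7,520,000.00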